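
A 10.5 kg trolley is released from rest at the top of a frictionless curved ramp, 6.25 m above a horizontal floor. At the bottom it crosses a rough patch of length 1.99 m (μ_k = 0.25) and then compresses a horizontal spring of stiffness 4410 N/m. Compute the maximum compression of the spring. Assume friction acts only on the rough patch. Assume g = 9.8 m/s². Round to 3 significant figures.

x = 0.518 m

Initial energy: E₁ = mgh = (10.5)(9.8)(6.25) = 643.12 J
Friction removes W_f = μ_k mg d = (0.25)(10.5)(9.8)(1.99) = 51.19 J
Energy reaching the spring: E = 643.12 − 51.19 = 591.93 J
At max compression ½kx² = E ⇒ x = √(2E/k) = √(2 × 591.93/4410) = 0.5181 m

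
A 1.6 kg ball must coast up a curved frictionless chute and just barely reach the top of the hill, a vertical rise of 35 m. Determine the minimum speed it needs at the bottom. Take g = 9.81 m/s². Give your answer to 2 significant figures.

At the top it is momentarily at rest, so all KE converts to PE: ½mv² = mgh
v = √(2gh) = √(2 × 9.81 × 35) = 26.20 m/s

v = 26 m/s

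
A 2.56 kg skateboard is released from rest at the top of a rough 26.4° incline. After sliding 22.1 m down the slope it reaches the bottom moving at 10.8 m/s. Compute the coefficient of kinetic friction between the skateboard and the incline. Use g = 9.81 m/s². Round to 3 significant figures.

μ_k = 0.196

mgh = ½mv² + μ_k (mg cosθ) L, with h = L sinθ
mgL sinθ = 246.78 J; ½mv² = 149.30 J
W_f = 246.78 − 149.30 = 97.48 J
μ_k = W_f/(mg cosθ · L) = 97.48/(22.49 × 22.1) = 0.1961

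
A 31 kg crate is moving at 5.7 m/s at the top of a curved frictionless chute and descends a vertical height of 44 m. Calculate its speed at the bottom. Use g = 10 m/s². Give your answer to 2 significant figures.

Equating total energy at the two states: ½mv₀² + mgh = ½mv²
The mass cancels from both sides.
v² = v₀² + 2gh = (5.7)² + 2(10)(44) = 912.49
v = √912.49 = 30.21 m/s

v = 30 m/s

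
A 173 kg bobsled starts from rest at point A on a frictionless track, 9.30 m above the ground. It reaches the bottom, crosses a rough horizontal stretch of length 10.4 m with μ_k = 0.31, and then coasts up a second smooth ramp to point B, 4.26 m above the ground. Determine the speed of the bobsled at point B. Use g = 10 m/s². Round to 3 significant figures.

Energy at A: mgh₁ = (173)(10)(9.30) = 16089 J
Friction loss: W_f = μ_k mg d = 5578 J
At B: ½mv² + mgh₂ = mgh₁ − W_f
½mv² = 16089 − 5578 − 7369.8 = 3141.7 J
v = √(2 × 3141.7/173) = 6.027 m/s

v = 6.03 m/s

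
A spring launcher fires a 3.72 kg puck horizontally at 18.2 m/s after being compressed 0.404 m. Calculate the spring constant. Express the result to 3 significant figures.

k = 7550 N/m

½kx² = ½mv²
k = mv²/x² = (3.72)(18.2)²/(0.404)² = 7550 N/m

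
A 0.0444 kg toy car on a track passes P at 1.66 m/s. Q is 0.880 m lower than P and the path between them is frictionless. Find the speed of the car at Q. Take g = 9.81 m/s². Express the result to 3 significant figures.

v = 4.47 m/s

Equating total energy at the two states: ½mv₀² + mgh = ½mv²
v² = v₀² + 2gh = (1.66)² + 2(9.81)(0.880) = 20.021
v = √20.021 = 4.475 m/s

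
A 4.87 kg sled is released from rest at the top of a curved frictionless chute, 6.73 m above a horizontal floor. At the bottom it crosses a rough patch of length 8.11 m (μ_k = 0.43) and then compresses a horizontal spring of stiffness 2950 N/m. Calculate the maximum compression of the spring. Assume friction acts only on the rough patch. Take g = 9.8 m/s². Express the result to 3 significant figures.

Initial energy: E₁ = mgh = (4.87)(9.8)(6.73) = 321.20 J
Friction removes W_f = μ_k mg d = (0.43)(4.87)(9.8)(8.11) = 166.4 J
Energy reaching the spring: E = 321.20 − 166.4 = 154.76 J
At max compression ½kx² = E ⇒ x = √(2E/k) = √(2 × 154.76/2950) = 0.3239 m

x = 0.324 m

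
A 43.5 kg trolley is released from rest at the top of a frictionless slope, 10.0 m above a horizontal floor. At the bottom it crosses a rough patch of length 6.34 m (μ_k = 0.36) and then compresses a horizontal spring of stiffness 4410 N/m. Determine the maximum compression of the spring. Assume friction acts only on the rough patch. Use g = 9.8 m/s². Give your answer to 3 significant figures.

Initial energy: E₁ = mgh = (43.5)(9.8)(10.0) = 4263.0 J
Friction removes W_f = μ_k mg d = (0.36)(43.5)(9.8)(6.34) = 973.0 J
Energy reaching the spring: E = 4263.0 − 973.0 = 3290.0 J
At max compression ½kx² = E ⇒ x = √(2E/k) = √(2 × 3290.0/4410) = 1.222 m

x = 1.22 m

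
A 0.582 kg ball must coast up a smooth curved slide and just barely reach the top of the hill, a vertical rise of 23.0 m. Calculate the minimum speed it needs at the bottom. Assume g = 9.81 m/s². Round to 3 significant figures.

At the top it is momentarily at rest, so all KE converts to PE: ½mv² = mgh
v = √(2gh) = √(2 × 9.81 × 23.0) = 21.24 m/s

v = 21.2 m/s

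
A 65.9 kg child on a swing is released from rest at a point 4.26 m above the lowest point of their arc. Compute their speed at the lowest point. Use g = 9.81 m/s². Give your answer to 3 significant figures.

v = 9.14 m/s

By conservation of mechanical energy, mgh = ½mv²
v = √(2gh) = √(2 × 9.81 × 4.26) = √83.581 = 9.142 m/s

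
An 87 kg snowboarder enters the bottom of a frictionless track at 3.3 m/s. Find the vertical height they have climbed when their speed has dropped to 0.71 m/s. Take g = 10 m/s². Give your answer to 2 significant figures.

h = 0.52 m

Conservation of energy: ½mv₁² = ½mv₂² + mgh
h = (v₁² − v₂²)/(2g) = (3.3² − 0.71²)/(2 × 10) = 0.5193 m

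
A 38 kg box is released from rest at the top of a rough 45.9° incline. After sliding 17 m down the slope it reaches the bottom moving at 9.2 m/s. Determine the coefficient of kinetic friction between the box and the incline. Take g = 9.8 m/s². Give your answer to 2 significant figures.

The energy dissipated by friction is the PE lost minus the KE gained:
mgL sinθ = 4546.3 J; ½mv² = 1608.2 J
W_f = 4546.3 − 1608.2 = 2938 J
μ_k = W_f/(mg cosθ · L) = 2938/(259.2 × 17) = 0.6669

μ_k = 0.67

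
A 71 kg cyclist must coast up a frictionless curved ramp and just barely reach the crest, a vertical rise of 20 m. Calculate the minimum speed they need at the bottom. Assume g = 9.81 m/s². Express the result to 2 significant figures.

v = 20 m/s

At the top they are momentarily at rest, so all KE converts to PE: ½mv² = mgh
v = √(2gh) = √(2 × 9.81 × 20) = 19.81 m/s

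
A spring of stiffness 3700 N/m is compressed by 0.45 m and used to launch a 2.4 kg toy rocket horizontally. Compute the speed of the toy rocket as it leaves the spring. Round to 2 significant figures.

v = 18 m/s

The toy rocket leaves the spring when the spring is at natural length, so ½kx² = ½mv²
v = x√(k/m) = 0.45 × √(3700/2.4) = 17.67 m/s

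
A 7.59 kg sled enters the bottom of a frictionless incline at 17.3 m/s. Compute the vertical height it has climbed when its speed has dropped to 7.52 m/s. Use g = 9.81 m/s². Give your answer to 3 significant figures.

Conservation of energy: ½mv₁² = ½mv₂² + mgh
h = (v₁² − v₂²)/(2g) = (17.3² − 7.52²)/(2 × 9.81) = 12.37 m

h = 12.4 m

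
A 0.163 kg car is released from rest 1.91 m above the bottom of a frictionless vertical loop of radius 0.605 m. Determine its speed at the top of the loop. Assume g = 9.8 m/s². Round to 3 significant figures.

Energy conservation: mgh = ½mv_top² + mg(2r)
v_top² = 2g(h − 2r) = 2(9.8)(1.91 − 1.210) = 13.72
v_top = 3.704 m/s

v = 3.70 m/s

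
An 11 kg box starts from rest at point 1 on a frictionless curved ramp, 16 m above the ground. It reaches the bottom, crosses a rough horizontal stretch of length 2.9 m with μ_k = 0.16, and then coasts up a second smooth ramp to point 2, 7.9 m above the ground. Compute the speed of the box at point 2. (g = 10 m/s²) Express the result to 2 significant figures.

v = 12 m/s

Energy at 1: mgh₁ = (11)(10)(16) = 1760.0 J
Friction loss: W_f = μ_k mg d = 51.04 J
At 2: ½mv² + mgh₂ = mgh₁ − W_f
½mv² = 1760.0 − 51.04 − 869.00 = 839.96 J
v = √(2 × 839.96/11) = 12.36 m/s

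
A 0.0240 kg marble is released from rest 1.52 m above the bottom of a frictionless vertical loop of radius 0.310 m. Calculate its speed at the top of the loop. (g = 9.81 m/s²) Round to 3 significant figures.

Energy conservation: mgh = ½mv_top² + mg(2r)
v_top² = 2g(h − 2r) = 2(9.81)(1.52 − 0.6200) = 17.66
v_top = 4.202 m/s

v = 4.20 m/s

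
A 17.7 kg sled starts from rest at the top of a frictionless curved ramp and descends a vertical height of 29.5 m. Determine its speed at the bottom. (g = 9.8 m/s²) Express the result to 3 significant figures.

Mechanical energy is conserved (no friction): mgh = ½mv²
v = √(2gh) = √(2 × 9.8 × 29.5) = √578.20 = 24.05 m/s

v = 24.0 m/s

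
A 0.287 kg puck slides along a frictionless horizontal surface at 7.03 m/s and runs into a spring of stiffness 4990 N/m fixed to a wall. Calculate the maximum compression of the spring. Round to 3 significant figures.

x = 0.0533 m

Conservation of energy between contact and max compression: ½mv² = ½kx²
x = v√(m/k) = 7.03 × √(0.287/4990) = 0.05331 m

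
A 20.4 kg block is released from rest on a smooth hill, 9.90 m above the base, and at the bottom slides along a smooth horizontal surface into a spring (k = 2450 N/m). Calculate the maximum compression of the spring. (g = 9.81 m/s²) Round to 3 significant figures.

x = 1.27 m

Energy conservation (no friction) from release to max compression: mgh = ½kx²
x = √(2mgh/k) = √(2 × 20.4 × 9.81 × 9.90 / 2450) = 1.272 m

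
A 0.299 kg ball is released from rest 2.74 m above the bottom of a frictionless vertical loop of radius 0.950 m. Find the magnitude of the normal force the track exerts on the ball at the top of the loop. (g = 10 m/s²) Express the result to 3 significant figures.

Energy from release to top (height 2r): mgh = ½mv_top² + mg(2r)
v_top² = 2g(h − 2r) = 2(10)(2.74 − 1.900) = 16.800 m²/s²
At the top, both N and weight point toward the centre: N + mg = mv_top²/r
N = m(v_top²/r − g) = 0.299(16.800/0.950 − 10) = 2.298 N

N = 2.30 N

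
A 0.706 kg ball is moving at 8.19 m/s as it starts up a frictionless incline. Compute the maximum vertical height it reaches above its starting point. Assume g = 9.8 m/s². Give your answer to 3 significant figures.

Setting KE at the bottom equal to PE gained: ½mv² = mgh
h = v²/(2g) = 8.19²/(2 × 9.8) = 3.422 m

h = 3.42 m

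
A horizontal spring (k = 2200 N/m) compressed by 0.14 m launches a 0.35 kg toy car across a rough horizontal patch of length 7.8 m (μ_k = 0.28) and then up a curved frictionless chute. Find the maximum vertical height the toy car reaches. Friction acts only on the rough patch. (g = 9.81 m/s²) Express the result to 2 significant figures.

h = 4.1 m

Spring energy: E₀ = ½kx² = ½(2200)(0.14)² = 21.560 J
Friction: W_f = μ_k mg d = (0.28)(0.35)(9.81)(7.8) = 7.499 J
Energy at base of ramp: E = 21.560 − 7.499 = 14.061 J
At max height all remaining energy is PE: mgh = E ⇒ h = E/(mg) = 14.061/(0.35 × 9.81) = 4.095 m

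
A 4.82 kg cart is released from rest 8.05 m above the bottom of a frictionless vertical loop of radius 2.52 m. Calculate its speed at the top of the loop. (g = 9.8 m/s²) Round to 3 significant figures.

Energy conservation: mgh = ½mv_top² + mg(2r)
v_top² = 2g(h − 2r) = 2(9.8)(8.05 − 5.040) = 59.00
v_top = 7.681 m/s

v = 7.68 m/s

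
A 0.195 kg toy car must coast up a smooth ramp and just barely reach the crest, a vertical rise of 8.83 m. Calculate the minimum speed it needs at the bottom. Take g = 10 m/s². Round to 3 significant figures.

At the top it is momentarily at rest, so all KE converts to PE: ½mv² = mgh
v = √(2gh) = √(2 × 10 × 8.83) = 13.29 m/s

v = 13.3 m/s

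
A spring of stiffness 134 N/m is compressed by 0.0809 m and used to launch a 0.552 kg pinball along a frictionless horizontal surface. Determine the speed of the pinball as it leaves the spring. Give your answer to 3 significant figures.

v = 1.26 m/s

The pinball leaves the spring when the spring is at natural length, so ½kx² = ½mv²
v = x√(k/m) = 0.0809 × √(134/0.552) = 1.260 m/s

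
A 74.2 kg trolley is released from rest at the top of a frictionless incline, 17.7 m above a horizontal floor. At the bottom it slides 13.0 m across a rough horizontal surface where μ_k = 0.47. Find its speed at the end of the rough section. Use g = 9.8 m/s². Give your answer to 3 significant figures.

v = 15.1 m/s

Applying the work–energy principle:
mgh = ½mv² + μ_k m g d
W_f = μ_k mg d = (0.47)(74.2)(9.8)(13.0) = 4443 J
½mv² = mgh − W_f = 12871 − 4443 = 8427.8 J
v = √(2 × 8427.8/74.2) = 15.07 m/s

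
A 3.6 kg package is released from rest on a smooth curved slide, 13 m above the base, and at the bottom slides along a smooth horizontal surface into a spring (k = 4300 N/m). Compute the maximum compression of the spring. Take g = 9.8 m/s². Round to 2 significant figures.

Energy conservation (no friction) from release to max compression: mgh = ½kx²
x = √(2mgh/k) = √(2 × 3.6 × 9.8 × 13 / 4300) = 0.4619 m

x = 0.46 m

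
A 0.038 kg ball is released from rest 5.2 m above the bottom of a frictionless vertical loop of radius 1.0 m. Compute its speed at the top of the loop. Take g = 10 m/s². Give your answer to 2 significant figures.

Energy conservation: mgh = ½mv_top² + mg(2r)
v_top² = 2g(h − 2r) = 2(10)(5.2 − 2.000) = 64.00
v_top = 8.000 m/s

v = 8.0 m/s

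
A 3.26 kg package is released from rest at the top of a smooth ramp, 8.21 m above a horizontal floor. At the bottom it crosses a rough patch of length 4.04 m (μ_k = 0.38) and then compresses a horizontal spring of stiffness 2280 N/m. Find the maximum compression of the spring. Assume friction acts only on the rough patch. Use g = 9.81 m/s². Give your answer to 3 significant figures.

x = 0.433 m

Initial energy: E₁ = mgh = (3.26)(9.81)(8.21) = 262.56 J
Friction removes W_f = μ_k mg d = (0.38)(3.26)(9.81)(4.04) = 49.10 J
Energy reaching the spring: E = 262.56 − 49.10 = 213.46 J
At max compression ½kx² = E ⇒ x = √(2E/k) = √(2 × 213.46/2280) = 0.4327 m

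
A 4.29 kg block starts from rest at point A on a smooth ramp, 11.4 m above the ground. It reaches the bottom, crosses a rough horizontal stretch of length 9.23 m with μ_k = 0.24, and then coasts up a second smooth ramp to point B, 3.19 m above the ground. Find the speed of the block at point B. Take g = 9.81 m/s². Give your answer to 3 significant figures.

v = 10.8 m/s

Energy at A: mgh₁ = (4.29)(9.81)(11.4) = 479.77 J
Friction loss: W_f = μ_k mg d = 93.23 J
At B: ½mv² + mgh₂ = mgh₁ − W_f
½mv² = 479.77 − 93.23 − 134.25 = 252.29 J
v = √(2 × 252.29/4.29) = 10.85 m/s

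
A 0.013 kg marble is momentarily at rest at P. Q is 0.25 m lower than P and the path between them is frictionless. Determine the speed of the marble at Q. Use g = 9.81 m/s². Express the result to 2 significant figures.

v = 2.2 m/s

Mechanical energy is conserved (no friction): mgh = ½mv²
v = √(2gh) = √(2 × 9.81 × 0.25) = √4.9050 = 2.215 m/s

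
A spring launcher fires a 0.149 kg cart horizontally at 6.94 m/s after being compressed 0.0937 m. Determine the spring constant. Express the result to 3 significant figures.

k = 817 N/m

Energy stored in the spring equals the launch KE: ½kx² = ½mv²
k = mv²/x² = (0.149)(6.94)²/(0.0937)² = 817.4 N/m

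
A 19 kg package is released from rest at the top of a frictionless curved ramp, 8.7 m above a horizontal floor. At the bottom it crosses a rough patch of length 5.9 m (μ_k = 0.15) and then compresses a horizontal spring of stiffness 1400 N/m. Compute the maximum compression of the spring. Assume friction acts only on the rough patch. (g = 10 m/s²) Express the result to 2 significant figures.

Initial energy: E₁ = mgh = (19)(10)(8.7) = 1653.0 J
Friction removes W_f = μ_k mg d = (0.15)(19)(10)(5.9) = 168.2 J
Energy reaching the spring: E = 1653.0 − 168.2 = 1484.8 J
At max compression ½kx² = E ⇒ x = √(2E/k) = √(2 × 1484.8/1400) = 1.456 m

x = 1.5 m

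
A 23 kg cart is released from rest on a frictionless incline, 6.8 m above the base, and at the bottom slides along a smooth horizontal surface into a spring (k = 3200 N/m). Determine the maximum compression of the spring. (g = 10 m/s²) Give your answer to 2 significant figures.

At max compression the cart is momentarily at rest: mgh = ½kx²
x = √(2mgh/k) = √(2 × 23 × 10 × 6.8 / 3200) = 0.9887 m

x = 0.99 m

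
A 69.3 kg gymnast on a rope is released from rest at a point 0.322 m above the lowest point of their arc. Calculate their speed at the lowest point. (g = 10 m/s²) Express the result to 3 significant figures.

Mechanical energy is conserved (no friction): mgh = ½mv²
v = √(2gh) = √(2 × 10 × 0.322) = √6.4400 = 2.538 m/s

v = 2.54 m/s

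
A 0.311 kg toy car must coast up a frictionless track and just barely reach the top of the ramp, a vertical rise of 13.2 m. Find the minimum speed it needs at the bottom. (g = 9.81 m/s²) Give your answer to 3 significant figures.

v = 16.1 m/s

At the top it is momentarily at rest, so all KE converts to PE: ½mv² = mgh
v = √(2gh) = √(2 × 9.81 × 13.2) = 16.09 m/s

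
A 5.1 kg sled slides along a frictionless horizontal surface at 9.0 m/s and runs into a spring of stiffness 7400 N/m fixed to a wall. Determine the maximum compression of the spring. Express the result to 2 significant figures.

x = 0.24 m

At max compression the sled is momentarily at rest: ½mv² = ½kx²
x = v√(m/k) = 9.0 × √(5.1/7400) = 0.2363 m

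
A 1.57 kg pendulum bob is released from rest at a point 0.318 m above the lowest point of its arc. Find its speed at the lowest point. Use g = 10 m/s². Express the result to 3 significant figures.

v = 2.52 m/s

By conservation of mechanical energy, mgh = ½mv²
The mass cancels from both sides.
v = √(2gh) = √(2 × 10 × 0.318) = √6.3600 = 2.522 m/s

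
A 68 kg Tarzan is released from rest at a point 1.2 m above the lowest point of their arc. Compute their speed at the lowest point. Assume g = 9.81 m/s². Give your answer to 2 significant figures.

v = 4.9 m/s

Energy conservation between the two points: mgh = ½mv²
The mass cancels from both sides.
v = √(2gh) = √(2 × 9.81 × 1.2) = √23.544 = 4.852 m/s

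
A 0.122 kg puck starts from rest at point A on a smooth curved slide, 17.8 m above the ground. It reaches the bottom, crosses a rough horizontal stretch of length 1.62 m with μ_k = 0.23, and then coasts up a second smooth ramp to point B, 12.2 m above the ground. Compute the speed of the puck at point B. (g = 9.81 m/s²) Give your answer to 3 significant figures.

Energy at A: mgh₁ = (0.122)(9.81)(17.8) = 21.303 J
Friction loss: W_f = μ_k mg d = 0.4459 J
At B: ½mv² + mgh₂ = mgh₁ − W_f
½mv² = 21.303 − 0.4459 − 14.601 = 6.2563 J
v = √(2 × 6.2563/0.122) = 10.13 m/s

v = 10.1 m/s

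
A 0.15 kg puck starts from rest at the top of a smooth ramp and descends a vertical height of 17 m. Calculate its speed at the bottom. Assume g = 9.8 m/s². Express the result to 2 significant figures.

v = 18 m/s

Mechanical energy is conserved (no friction): mgh = ½mv²
v = √(2gh) = √(2 × 9.8 × 17) = √333.20 = 18.25 m/s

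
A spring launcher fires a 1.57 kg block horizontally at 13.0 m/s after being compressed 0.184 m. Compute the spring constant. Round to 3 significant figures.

Spring PE at full compression equals KE at release: ½kx² = ½mv²
k = mv²/x² = (1.57)(13.0)²/(0.184)² = 7837 N/m

k = 7840 N/m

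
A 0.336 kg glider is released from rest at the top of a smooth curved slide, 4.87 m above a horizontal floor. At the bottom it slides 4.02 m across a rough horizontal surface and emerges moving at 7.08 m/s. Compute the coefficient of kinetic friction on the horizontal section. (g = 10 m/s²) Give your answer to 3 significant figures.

Energy at the top = energy at the end + work done against friction:
mgh = ½mv² + μ_k m g d
mgh = 16.363 J; ½mv² = 8.4212 J
W_f = 16.363 − 8.4212 = 7.942 J
μ_k = W_f/(mg·d) = 7.942/(3.360 × 4.02) = 0.5880

μ_k = 0.588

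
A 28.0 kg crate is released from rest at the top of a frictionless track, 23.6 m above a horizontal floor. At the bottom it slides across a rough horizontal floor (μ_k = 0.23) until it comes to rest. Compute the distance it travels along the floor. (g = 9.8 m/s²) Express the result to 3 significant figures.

Applying the work–energy principle:
At rest all PE has been dissipated by friction: mgh = μ_k m g d
d = h/μ_k = 23.6/0.23 = 102.6 m

d = 103 m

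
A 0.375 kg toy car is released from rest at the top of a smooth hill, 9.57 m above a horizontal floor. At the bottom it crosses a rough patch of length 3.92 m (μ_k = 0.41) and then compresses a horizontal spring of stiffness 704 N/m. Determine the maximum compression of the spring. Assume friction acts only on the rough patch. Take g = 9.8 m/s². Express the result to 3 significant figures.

x = 0.288 m

Initial energy: E₁ = mgh = (0.375)(9.8)(9.57) = 35.170 J
Friction removes W_f = μ_k mg d = (0.41)(0.375)(9.8)(3.92) = 5.906 J
Energy reaching the spring: E = 35.170 − 5.906 = 29.263 J
At max compression ½kx² = E ⇒ x = √(2E/k) = √(2 × 29.263/704) = 0.2883 m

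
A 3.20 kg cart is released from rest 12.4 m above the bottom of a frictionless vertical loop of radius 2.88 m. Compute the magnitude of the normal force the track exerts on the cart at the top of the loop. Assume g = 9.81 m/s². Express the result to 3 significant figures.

N = 113 N

Energy from release to top (height 2r): mgh = ½mv_top² + mg(2r)
v_top² = 2g(h − 2r) = 2(9.81)(12.4 − 5.760) = 130.28 m²/s²
At the top, both N and weight point toward the centre: N + mg = mv_top²/r
N = m(v_top²/r − g) = 3.20(130.28/2.88 − 9.81) = 113.4 N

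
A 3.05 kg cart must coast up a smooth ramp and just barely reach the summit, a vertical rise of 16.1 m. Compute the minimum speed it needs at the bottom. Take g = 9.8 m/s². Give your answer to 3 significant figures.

At the top it is momentarily at rest, so all KE converts to PE: ½mv² = mgh
v = √(2gh) = √(2 × 9.8 × 16.1) = 17.76 m/s

v = 17.8 m/s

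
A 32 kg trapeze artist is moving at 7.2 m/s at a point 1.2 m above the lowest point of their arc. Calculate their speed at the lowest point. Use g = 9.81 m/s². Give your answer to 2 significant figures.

v = 8.7 m/s

Equating total energy at the two states: ½mv₀² + mgh = ½mv²
v² = v₀² + 2gh = (7.2)² + 2(9.81)(1.2) = 75.384
v = √75.384 = 8.682 m/s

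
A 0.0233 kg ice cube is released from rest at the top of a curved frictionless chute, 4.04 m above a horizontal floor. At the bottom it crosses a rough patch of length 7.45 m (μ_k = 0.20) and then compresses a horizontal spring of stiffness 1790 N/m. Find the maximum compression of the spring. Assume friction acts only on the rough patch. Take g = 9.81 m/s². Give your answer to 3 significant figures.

Initial energy: E₁ = mgh = (0.0233)(9.81)(4.04) = 0.92343 J
Friction removes W_f = μ_k mg d = (0.20)(0.0233)(9.81)(7.45) = 0.3406 J
Energy reaching the spring: E = 0.92343 − 0.3406 = 0.58286 J
At max compression ½kx² = E ⇒ x = √(2E/k) = √(2 × 0.58286/1790) = 0.02552 m

x = 0.0255 m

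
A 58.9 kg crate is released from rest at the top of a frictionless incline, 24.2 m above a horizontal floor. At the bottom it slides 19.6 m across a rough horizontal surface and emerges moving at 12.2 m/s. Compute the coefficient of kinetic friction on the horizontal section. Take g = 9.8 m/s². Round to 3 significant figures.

Applying the work–energy principle:
mgh = ½mv² + μ_k m g d
mgh = 13969 J; ½mv² = 4383.3 J
W_f = 13969 − 4383.3 = 9585 J
μ_k = W_f/(mg·d) = 9585/(577.2 × 19.6) = 0.8473

μ_k = 0.847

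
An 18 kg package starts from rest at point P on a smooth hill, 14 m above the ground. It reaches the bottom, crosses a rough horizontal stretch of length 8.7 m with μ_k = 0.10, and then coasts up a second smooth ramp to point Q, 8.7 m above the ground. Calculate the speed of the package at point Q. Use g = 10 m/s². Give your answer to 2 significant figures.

Energy at P: mgh₁ = (18)(10)(14) = 2520.0 J
Friction loss: W_f = μ_k mg d = 156.6 J
At Q: ½mv² + mgh₂ = mgh₁ − W_f
½mv² = 2520.0 − 156.6 − 1566.0 = 797.40 J
v = √(2 × 797.40/18) = 9.413 m/s

v = 9.4 m/s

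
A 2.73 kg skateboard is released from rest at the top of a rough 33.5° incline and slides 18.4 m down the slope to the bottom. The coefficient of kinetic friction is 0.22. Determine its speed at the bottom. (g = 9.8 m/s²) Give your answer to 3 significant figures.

v = 11.5 m/s

Taking the bottom as reference, mgh = ½mv² + μ_k N L with h = L sinθ, N = mg cosθ:
mgh = mgL sinθ = (2.73)(9.8)(18.4)sin33.5° = 271.70 J
W_f = μ_k mg cosθ · L = (0.22)(2.73)(9.8)cos33.5°·18.4 = 90.31 J
½mv² = 271.70 − 90.31 = 181.39 J
v = √(2 × 181.39/2.73) = 11.53 m/s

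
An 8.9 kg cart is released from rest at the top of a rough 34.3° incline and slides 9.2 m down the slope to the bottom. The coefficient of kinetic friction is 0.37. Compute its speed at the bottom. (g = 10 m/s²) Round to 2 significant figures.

v = 6.9 m/s

Taking the bottom as reference, mgh = ½mv² + μ_k N L with h = L sinθ, N = mg cosθ:
mgh = mgL sinθ = (8.9)(10)(9.2)sin34.3° = 461.42 J
W_f = μ_k mg cosθ · L = (0.37)(8.9)(10)cos34.3°·9.2 = 250.3 J
½mv² = 461.42 − 250.3 = 211.14 J
v = √(2 × 211.14/8.9) = 6.888 m/s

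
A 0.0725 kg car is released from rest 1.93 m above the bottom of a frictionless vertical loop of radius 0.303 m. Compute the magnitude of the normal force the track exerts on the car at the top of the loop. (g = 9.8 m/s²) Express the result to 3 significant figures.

Energy from release to top (height 2r): mgh = ½mv_top² + mg(2r)
v_top² = 2g(h − 2r) = 2(9.8)(1.93 − 0.6060) = 25.950 m²/s²
At the top, both N and weight point toward the centre: N + mg = mv_top²/r
N = m(v_top²/r − g) = 0.0725(25.950/0.303 − 9.8) = 5.499 N

N = 5.50 N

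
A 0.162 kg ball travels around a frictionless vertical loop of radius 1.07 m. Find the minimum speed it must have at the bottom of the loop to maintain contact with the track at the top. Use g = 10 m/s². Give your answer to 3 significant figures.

At the top: mg = mv_top²/r ⇒ v_top² = gr = 10.70 m²/s²
Energy from bottom to top (height 2r): ½mv_bot² = ½mv_top² + mg(2r)
v_bot² = gr + 4gr = 5gr = 53.50
v_bot = √(5gr) = 7.314 m/s

v = 7.31 m/s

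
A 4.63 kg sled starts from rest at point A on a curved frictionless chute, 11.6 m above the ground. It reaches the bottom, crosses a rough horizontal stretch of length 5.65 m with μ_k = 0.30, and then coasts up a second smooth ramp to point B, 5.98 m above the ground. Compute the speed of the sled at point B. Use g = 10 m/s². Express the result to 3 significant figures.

v = 8.86 m/s

Energy at A: mgh₁ = (4.63)(10)(11.6) = 537.08 J
Friction loss: W_f = μ_k mg d = 78.48 J
At B: ½mv² + mgh₂ = mgh₁ − W_f
½mv² = 537.08 − 78.48 − 276.87 = 181.73 J
v = √(2 × 181.73/4.63) = 8.860 m/s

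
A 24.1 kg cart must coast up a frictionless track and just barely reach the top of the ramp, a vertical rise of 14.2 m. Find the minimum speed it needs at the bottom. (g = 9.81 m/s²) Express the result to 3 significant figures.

At the top it is momentarily at rest, so all KE converts to PE: ½mv² = mgh
v = √(2gh) = √(2 × 9.81 × 14.2) = 16.69 m/s

v = 16.7 m/s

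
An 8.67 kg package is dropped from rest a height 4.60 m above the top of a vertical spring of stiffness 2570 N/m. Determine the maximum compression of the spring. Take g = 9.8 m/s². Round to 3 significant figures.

x = 0.586 m

Let x be the compression. The total drop is H + x, and the package is instantaneously at rest at max compression, so energy conservation gives:
mg(H + x) = ½kx²
½(2570)x² − (8.67)(9.8)x − (8.67)(9.8)(4.60) = 0
1285x² − 84.97x − 390.8 = 0
x = [84.97 + √(7219 + 2.0089e+06)]/(2 × 1285) = 0.5856 m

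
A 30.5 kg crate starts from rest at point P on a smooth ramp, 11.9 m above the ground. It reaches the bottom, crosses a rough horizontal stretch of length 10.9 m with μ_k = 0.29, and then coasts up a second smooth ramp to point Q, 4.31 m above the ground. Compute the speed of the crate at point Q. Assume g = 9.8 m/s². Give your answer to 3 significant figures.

Energy at P: mgh₁ = (30.5)(9.8)(11.9) = 3556.9 J
Friction loss: W_f = μ_k mg d = 944.8 J
At Q: ½mv² + mgh₂ = mgh₁ − W_f
½mv² = 3556.9 − 944.8 − 1288.3 = 1323.8 J
v = √(2 × 1323.8/30.5) = 9.317 m/s

v = 9.32 m/s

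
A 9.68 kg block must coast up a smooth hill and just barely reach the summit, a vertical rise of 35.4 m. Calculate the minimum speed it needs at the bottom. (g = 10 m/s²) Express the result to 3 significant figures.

At the top it is momentarily at rest, so all KE converts to PE: ½mv² = mgh
v = √(2gh) = √(2 × 10 × 35.4) = 26.61 m/s

v = 26.6 m/s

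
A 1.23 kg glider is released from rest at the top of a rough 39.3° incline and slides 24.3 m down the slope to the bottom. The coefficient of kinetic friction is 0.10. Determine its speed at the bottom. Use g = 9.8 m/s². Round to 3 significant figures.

v = 16.3 m/s

Taking the bottom as reference, mgh = ½mv² + μ_k N L with h = L sinθ, N = mg cosθ:
mgh = mgL sinθ = (1.23)(9.8)(24.3)sin39.3° = 185.52 J
W_f = μ_k mg cosθ · L = (0.10)(1.23)(9.8)cos39.3°·24.3 = 22.67 J
½mv² = 185.52 − 22.67 = 162.86 J
v = √(2 × 162.86/1.23) = 16.27 m/s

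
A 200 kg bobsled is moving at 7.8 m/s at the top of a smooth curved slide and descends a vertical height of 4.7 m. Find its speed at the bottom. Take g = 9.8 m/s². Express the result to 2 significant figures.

v = 12 m/s

By conservation of mechanical energy, ½mv₀² + mgh = ½mv²
The mass cancels from both sides.
v² = v₀² + 2gh = (7.8)² + 2(9.8)(4.7) = 152.96
v = √152.96 = 12.37 m/s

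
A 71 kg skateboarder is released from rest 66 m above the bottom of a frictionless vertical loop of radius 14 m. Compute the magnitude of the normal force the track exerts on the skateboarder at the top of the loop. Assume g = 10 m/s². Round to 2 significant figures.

Energy from release to top (height 2r): mgh = ½mv_top² + mg(2r)
v_top² = 2g(h − 2r) = 2(10)(66 − 28.00) = 760.00 m²/s²
At the top, both N and weight point toward the centre: N + mg = mv_top²/r
N = m(v_top²/r − g) = 71(760.00/14 − 10) = 3144 N

N = 3100 N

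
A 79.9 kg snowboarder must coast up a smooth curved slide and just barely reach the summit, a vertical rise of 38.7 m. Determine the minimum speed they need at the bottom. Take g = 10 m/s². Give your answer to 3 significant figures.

v = 27.8 m/s

At the top they are momentarily at rest, so all KE converts to PE: ½mv² = mgh
v = √(2gh) = √(2 × 10 × 38.7) = 27.82 m/s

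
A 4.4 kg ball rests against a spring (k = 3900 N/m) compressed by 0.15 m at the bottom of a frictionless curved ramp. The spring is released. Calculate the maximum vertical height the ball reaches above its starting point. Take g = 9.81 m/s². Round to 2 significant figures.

h = 1.0 m

At maximum height the ball is at rest, so ½kx² = mgh
h = kx²/(2mg) = (3900)(0.15)²/(2 × 4.4 × 9.81) = 1.016 m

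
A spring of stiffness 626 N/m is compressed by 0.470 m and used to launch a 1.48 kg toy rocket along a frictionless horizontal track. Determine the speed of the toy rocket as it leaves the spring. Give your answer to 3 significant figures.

Conservation of energy: ½kx² = ½mv²
v = x√(k/m) = 0.470 × √(626/1.48) = 9.666 m/s

v = 9.67 m/s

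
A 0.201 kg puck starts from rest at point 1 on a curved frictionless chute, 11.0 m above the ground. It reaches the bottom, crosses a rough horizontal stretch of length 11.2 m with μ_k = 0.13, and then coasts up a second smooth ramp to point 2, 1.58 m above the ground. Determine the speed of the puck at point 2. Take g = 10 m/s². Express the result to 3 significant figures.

Energy at 1: mgh₁ = (0.201)(10)(11.0) = 22.110 J
Friction loss: W_f = μ_k mg d = 2.927 J
At 2: ½mv² + mgh₂ = mgh₁ − W_f
½mv² = 22.110 − 2.927 − 3.1758 = 16.008 J
v = √(2 × 16.008/0.201) = 12.62 m/s

v = 12.6 m/s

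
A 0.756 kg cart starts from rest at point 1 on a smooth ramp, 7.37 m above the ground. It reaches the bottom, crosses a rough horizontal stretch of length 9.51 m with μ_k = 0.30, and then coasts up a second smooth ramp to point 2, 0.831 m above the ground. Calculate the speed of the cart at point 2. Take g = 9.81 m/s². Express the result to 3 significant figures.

v = 8.50 m/s

Energy at 1: mgh₁ = (0.756)(9.81)(7.37) = 54.659 J
Friction loss: W_f = μ_k mg d = 21.16 J
At 2: ½mv² + mgh₂ = mgh₁ − W_f
½mv² = 54.659 − 21.16 − 6.1630 = 27.337 J
v = √(2 × 27.337/0.756) = 8.504 m/s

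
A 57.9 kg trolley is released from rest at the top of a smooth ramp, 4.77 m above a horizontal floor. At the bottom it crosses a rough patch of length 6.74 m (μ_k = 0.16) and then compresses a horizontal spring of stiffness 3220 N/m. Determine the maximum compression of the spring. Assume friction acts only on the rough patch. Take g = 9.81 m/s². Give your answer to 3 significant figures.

x = 1.14 m

Initial energy: E₁ = mgh = (57.9)(9.81)(4.77) = 2709.4 J
Friction removes W_f = μ_k mg d = (0.16)(57.9)(9.81)(6.74) = 612.5 J
Energy reaching the spring: E = 2709.4 − 612.5 = 2096.8 J
At max compression ½kx² = E ⇒ x = √(2E/k) = √(2 × 2096.8/3220) = 1.141 m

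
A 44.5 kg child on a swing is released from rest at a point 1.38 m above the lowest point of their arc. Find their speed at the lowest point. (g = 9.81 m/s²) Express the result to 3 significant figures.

v = 5.20 m/s

By conservation of mechanical energy, mgh = ½mv²
v = √(2gh) = √(2 × 9.81 × 1.38) = √27.076 = 5.203 m/s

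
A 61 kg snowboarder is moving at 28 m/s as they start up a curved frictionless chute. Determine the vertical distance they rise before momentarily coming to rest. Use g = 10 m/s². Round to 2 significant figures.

h = 39 m

Setting KE at the bottom equal to PE gained: ½mv² = mgh
h = v²/(2g) = 28²/(2 × 10) = 39.20 m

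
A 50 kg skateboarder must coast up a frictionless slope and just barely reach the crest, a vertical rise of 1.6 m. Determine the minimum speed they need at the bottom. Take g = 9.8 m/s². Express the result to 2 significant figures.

At the top they are momentarily at rest, so all KE converts to PE: ½mv² = mgh
v = √(2gh) = √(2 × 9.8 × 1.6) = 5.600 m/s

v = 5.6 m/s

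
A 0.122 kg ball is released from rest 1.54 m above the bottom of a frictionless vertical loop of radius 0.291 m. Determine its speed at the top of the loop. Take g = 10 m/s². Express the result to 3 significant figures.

Energy conservation: mgh = ½mv_top² + mg(2r)
v_top² = 2g(h − 2r) = 2(10)(1.54 − 0.5820) = 19.16
v_top = 4.377 m/s

v = 4.38 m/s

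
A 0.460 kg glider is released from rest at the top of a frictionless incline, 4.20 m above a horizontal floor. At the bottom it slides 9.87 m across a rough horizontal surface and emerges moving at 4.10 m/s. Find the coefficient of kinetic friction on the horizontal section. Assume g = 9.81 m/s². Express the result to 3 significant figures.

μ_k = 0.339

Applying the work–energy principle:
mgh = ½mv² + μ_k m g d
mgh = 18.953 J; ½mv² = 3.8663 J
W_f = 18.953 − 3.8663 = 15.09 J
μ_k = W_f/(mg·d) = 15.09/(4.513 × 9.87) = 0.3387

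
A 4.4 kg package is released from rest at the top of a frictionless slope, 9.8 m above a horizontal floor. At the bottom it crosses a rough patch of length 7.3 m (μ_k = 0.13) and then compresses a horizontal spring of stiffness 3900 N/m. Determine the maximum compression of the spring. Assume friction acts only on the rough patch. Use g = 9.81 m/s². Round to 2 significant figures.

x = 0.44 m

Initial energy: E₁ = mgh = (4.4)(9.81)(9.8) = 423.01 J
Friction removes W_f = μ_k mg d = (0.13)(4.4)(9.81)(7.3) = 40.96 J
Energy reaching the spring: E = 423.01 − 40.96 = 382.04 J
At max compression ½kx² = E ⇒ x = √(2E/k) = √(2 × 382.04/3900) = 0.4426 m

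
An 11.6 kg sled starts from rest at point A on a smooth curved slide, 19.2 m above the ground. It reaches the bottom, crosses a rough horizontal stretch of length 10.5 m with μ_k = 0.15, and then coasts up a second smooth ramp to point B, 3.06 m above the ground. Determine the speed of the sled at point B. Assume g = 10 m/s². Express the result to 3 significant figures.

Energy at A: mgh₁ = (11.6)(10)(19.2) = 2227.2 J
Friction loss: W_f = μ_k mg d = 182.7 J
At B: ½mv² + mgh₂ = mgh₁ − W_f
½mv² = 2227.2 − 182.7 − 354.96 = 1689.5 J
v = √(2 × 1689.5/11.6) = 17.07 m/s

v = 17.1 m/s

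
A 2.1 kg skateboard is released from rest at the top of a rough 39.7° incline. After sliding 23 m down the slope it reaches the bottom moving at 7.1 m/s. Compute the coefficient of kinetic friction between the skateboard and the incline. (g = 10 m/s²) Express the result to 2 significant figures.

μ_k = 0.69

mgh = ½mv² + μ_k (mg cosθ) L, with h = L sinθ
mgL sinθ = 308.52 J; ½mv² = 52.930 J
W_f = 308.52 − 52.930 = 255.6 J
μ_k = W_f/(mg cosθ · L) = 255.6/(16.16 × 23) = 0.6878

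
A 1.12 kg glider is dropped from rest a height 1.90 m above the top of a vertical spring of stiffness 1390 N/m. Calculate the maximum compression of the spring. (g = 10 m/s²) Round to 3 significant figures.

x = 0.183 m

Take the reference level at the top of the uncompressed spring. At max compression the glider has fallen H + x and is momentarily at rest:
mg(H + x) = ½kx²
½(1390)x² − (1.12)(10)x − (1.12)(10)(1.90) = 0
695.0x² − 11.20x − 21.28 = 0
x = [11.20 + √(125.4 + 59158)]/(2 × 695.0) = 0.1832 m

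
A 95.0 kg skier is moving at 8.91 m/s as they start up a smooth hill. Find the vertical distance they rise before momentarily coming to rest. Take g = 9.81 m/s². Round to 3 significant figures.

By energy conservation, ½mv² = mgh
h = v²/(2g) = 8.91²/(2 × 9.81) = 4.046 m

h = 4.05 m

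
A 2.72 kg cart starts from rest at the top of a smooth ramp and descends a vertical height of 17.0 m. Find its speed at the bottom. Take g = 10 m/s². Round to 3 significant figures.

Equating total energy at the two states: mgh = ½mv²
v = √(2gh) = √(2 × 10 × 17.0) = √340.00 = 18.44 m/s

v = 18.4 m/s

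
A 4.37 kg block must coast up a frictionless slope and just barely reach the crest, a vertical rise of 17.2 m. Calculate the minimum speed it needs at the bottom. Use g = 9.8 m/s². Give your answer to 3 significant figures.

v = 18.4 m/s

At the top it is momentarily at rest, so all KE converts to PE: ½mv² = mgh
v = √(2gh) = √(2 × 9.8 × 17.2) = 18.36 m/s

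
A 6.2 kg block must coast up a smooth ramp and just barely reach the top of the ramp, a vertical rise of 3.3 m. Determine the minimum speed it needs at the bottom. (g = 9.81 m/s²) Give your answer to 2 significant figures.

v = 8.0 m/s

At the top it is momentarily at rest, so all KE converts to PE: ½mv² = mgh
v = √(2gh) = √(2 × 9.81 × 3.3) = 8.046 m/s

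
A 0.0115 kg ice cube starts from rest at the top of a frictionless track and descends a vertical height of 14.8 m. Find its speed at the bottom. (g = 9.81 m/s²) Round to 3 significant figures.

v = 17.0 m/s

Energy conservation between the two points: mgh = ½mv²
The mass cancels from both sides.
v = √(2gh) = √(2 × 9.81 × 14.8) = √290.38 = 17.04 m/s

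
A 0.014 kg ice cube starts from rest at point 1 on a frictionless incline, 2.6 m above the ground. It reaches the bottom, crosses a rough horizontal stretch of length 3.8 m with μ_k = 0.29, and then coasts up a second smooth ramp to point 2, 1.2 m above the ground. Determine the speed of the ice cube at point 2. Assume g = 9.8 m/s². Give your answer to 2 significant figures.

Energy at 1: mgh₁ = (0.014)(9.8)(2.6) = 0.35672 J
Friction loss: W_f = μ_k mg d = 0.1512 J
At 2: ½mv² + mgh₂ = mgh₁ − W_f
½mv² = 0.35672 − 0.1512 − 0.16464 = 0.040886 J
v = √(2 × 0.040886/0.014) = 2.417 m/s

v = 2.4 m/s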